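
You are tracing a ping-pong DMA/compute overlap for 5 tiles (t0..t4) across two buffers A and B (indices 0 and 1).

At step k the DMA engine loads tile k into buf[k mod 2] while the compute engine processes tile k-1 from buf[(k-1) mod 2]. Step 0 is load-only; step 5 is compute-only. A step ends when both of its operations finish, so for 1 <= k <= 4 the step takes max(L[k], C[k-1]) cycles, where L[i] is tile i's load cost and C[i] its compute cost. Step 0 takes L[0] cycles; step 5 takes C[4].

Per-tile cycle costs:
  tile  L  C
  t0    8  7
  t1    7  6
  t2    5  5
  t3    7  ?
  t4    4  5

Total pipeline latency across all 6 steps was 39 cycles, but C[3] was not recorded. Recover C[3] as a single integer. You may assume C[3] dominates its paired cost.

C[3] = 6

step 0: dur = L[0]=8 = 8
step 1: dur = max(L[1]=7, C[0]=7) = 7
step 2: dur = max(L[2]=5, C[1]=6) = 6
step 3: dur = max(L[3]=7, C[2]=5) = 7
step 4: dur = max(L[4]=4, C[3]=?) = C[3]  (unknown; binding)
step 5: dur = C[4]=5 = 5
sum of known step durations = 33
dur[4] = total - known = 39 - 33 = 6
C[3] is the binding max in step 4, so C[3] = dur[4] = 6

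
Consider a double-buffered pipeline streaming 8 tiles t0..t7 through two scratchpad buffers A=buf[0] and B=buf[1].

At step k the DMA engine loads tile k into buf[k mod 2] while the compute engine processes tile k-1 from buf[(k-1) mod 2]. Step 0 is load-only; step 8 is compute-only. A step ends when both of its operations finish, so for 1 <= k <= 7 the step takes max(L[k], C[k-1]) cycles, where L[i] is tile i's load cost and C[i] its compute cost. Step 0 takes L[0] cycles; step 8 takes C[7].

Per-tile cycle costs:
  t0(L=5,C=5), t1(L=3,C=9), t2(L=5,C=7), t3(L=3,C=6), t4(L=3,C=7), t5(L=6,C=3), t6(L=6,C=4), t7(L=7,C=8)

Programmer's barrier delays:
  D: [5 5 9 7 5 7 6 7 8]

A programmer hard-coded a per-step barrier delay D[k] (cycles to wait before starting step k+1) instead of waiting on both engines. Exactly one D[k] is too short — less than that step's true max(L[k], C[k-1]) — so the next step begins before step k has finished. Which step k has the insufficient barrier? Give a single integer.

step 0: need L[0]=5 = 5; D[0]=5 ok
step 1: need max(L[1]=3,C[0]=5) = 5; D[1]=5 ok
step 2: need max(L[2]=5,C[1]=9) = 9; D[2]=9 ok
step 3: need max(L[3]=3,C[2]=7) = 7; D[3]=7 ok
step 4: need max(L[4]=3,C[3]=6) = 6; D[4]=5 SHORT
step 5: need max(L[5]=6,C[4]=7) = 7; D[5]=7 ok
step 6: need max(L[6]=6,C[5]=3) = 6; D[6]=6 ok
step 7: need max(L[7]=7,C[6]=4) = 7; D[7]=7 ok
step 8: need C[7]=8 = 8; D[8]=8 ok

hazard at step 4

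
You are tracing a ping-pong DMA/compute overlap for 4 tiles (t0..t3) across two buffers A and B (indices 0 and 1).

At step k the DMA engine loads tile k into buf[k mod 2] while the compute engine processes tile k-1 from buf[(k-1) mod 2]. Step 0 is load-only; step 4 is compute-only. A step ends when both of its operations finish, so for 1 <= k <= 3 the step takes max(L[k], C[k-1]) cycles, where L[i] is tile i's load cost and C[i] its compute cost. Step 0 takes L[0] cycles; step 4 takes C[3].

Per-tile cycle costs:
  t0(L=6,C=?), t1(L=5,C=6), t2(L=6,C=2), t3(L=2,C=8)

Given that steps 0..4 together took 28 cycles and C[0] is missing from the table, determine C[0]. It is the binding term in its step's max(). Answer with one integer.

step 0 = dur = L[0]=6 = 6
step 1 = dur = max(L[1]=5, C[0]=?) = C[0]  (unknown; binding)
step 2 = dur = max(L[2]=6, C[1]=6) = 6
step 3 = dur = max(L[3]=2, C[2]=2) = 2
step 4 = dur = C[3]=8 = 8
sum of known step durations = 22
dur[1] = total - known = 28 - 22 = 6
C[0] is the binding max in step 1, so C[0] = dur[1] = 6

C[0] = 6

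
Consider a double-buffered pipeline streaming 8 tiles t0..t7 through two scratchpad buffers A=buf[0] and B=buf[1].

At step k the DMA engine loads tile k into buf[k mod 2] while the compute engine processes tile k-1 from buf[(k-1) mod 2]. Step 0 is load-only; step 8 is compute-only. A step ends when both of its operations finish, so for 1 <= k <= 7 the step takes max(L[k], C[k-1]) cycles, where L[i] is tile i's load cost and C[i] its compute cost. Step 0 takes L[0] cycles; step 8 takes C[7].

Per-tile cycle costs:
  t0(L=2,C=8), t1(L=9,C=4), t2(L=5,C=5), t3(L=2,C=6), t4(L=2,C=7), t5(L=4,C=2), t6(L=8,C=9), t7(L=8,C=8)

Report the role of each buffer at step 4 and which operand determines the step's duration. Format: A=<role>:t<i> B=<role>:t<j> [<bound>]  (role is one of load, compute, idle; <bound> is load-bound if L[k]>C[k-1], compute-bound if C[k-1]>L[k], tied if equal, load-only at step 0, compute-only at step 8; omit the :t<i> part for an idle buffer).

step 4: A=load:t4 B=compute:t3 [compute-bound]

[0] DMA t0→A (2c) ∥ CU idle ⇒ 2c, clock 2
[1] DMA t1→B (9c) ∥ CU A:t0 (8c) ⇒ 9c, clock 11
[2] DMA t2→A (5c) ∥ CU B:t1 (4c) ⇒ 5c, clock 16
[3] DMA t3→B (2c) ∥ CU A:t2 (5c) ⇒ 5c, clock 21
[4] DMA t4→A (2c) ∥ CU B:t3 (6c) ⇒ 6c, clock 27
[5] DMA t5→B (4c) ∥ CU A:t4 (7c) ⇒ 7c, clock 34
[6] DMA t6→A (8c) ∥ CU B:t5 (2c) ⇒ 8c, clock 42
[7] DMA t7→B (8c) ∥ CU A:t6 (9c) ⇒ 9c, clock 51
[8] DMA idle ∥ CU B:t7 (8c) ⇒ 8c, clock 59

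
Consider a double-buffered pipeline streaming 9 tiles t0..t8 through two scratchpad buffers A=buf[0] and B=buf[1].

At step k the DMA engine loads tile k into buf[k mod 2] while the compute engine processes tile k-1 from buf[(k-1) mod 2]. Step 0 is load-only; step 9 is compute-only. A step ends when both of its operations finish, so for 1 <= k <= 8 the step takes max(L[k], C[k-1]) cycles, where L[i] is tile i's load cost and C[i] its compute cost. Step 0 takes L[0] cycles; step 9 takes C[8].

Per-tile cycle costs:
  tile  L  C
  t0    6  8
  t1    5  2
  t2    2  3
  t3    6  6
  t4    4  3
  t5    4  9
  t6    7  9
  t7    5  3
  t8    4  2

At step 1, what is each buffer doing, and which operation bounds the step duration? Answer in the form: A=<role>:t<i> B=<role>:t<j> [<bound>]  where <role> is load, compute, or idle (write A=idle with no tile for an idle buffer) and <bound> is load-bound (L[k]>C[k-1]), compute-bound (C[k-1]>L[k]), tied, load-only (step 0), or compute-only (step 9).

[0] DMA t0→A (6c) ∥ CU idle ⇒ 6c, clock 6
[1] DMA t1→B (5c) ∥ CU A:t0 (8c) ⇒ 8c, clock 14
[2] DMA t2→A (2c) ∥ CU B:t1 (2c) ⇒ 2c, clock 16
[3] DMA t3→B (6c) ∥ CU A:t2 (3c) ⇒ 6c, clock 22
[4] DMA t4→A (4c) ∥ CU B:t3 (6c) ⇒ 6c, clock 28
[5] DMA t5→B (4c) ∥ CU A:t4 (3c) ⇒ 4c, clock 32
[6] DMA t6→A (7c) ∥ CU B:t5 (9c) ⇒ 9c, clock 41
[7] DMA t7→B (5c) ∥ CU A:t6 (9c) ⇒ 9c, clock 50
[8] DMA t8→A (4c) ∥ CU B:t7 (3c) ⇒ 4c, clock 54
[9] DMA idle ∥ CU A:t8 (2c) ⇒ 2c, clock 56

step 1: A=compute:t0 B=load:t1 [compute-bound]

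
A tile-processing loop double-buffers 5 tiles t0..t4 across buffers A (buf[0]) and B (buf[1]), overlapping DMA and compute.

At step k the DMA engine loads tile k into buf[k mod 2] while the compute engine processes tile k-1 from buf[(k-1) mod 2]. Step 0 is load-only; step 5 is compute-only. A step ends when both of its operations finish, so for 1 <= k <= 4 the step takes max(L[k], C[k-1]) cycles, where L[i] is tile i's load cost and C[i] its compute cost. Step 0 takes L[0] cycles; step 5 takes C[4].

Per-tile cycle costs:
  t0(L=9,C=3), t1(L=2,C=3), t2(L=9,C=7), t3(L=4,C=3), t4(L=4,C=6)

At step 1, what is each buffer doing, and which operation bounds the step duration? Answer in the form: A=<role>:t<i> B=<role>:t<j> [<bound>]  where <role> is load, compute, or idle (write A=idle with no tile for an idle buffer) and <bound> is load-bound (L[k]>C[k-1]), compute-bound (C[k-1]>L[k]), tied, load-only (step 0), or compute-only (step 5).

  0. 9=9c; end=9; A:t0 B:-
  1. max(2,3)=3c; end=12; A:t0 B:t1
  2. max(9,3)=9c; end=21; A:t2 B:t1
  3. max(4,7)=7c; end=28; A:t2 B:t3
  4. max(4,3)=4c; end=32; A:t4 B:t3
  5. 6=6c; end=38; A:t4 B:t3

step 1: A=compute:t0 B=load:t1 [compute-bound]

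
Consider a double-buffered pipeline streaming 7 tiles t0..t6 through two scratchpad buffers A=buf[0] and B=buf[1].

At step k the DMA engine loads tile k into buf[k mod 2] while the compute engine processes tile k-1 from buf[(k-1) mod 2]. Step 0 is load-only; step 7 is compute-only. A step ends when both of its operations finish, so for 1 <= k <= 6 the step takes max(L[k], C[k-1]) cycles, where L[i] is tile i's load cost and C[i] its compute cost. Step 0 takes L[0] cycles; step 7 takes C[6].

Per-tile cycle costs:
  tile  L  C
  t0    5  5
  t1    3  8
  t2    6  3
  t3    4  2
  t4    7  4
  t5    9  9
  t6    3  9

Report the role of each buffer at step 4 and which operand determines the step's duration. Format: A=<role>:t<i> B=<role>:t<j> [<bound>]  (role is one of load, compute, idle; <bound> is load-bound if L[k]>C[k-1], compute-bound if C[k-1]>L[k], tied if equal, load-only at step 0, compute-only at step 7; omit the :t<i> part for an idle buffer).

step 4: A=load:t4 B=compute:t3 [load-bound]

[0] DMA t0→A (5c) ∥ CU idle ⇒ 5c, clock 5
[1] DMA t1→B (3c) ∥ CU A:t0 (5c) ⇒ 5c, clock 10
[2] DMA t2→A (6c) ∥ CU B:t1 (8c) ⇒ 8c, clock 18
[3] DMA t3→B (4c) ∥ CU A:t2 (3c) ⇒ 4c, clock 22
[4] DMA t4→A (7c) ∥ CU B:t3 (2c) ⇒ 7c, clock 29
[5] DMA t5→B (9c) ∥ CU A:t4 (4c) ⇒ 9c, clock 38
[6] DMA t6→A (3c) ∥ CU B:t5 (9c) ⇒ 9c, clock 47
[7] DMA idle ∥ CU A:t6 (9c) ⇒ 9c, clock 56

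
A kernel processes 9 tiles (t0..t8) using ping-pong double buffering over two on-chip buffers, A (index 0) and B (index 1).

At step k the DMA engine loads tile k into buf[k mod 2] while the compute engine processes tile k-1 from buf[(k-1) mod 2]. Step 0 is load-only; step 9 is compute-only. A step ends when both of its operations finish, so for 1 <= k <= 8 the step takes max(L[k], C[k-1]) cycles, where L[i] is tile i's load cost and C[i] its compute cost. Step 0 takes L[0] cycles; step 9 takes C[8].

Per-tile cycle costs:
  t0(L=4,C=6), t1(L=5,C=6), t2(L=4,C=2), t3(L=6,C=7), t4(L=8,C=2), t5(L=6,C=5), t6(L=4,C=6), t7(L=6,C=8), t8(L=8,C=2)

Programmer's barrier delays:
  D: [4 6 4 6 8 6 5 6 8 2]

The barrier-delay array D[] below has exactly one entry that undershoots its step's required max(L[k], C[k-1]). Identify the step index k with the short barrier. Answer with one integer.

hazard at step 2

[0] required=L[0]=4=4 vs D=4 ok
[1] required=max(L[1]=5,C[0]=6)=6 vs D=6 ok
[2] required=max(L[2]=4,C[1]=6)=6 vs D=4 SHORT
[3] required=max(L[3]=6,C[2]=2)=6 vs D=6 ok
[4] required=max(L[4]=8,C[3]=7)=8 vs D=8 ok
[5] required=max(L[5]=6,C[4]=2)=6 vs D=6 ok
[6] required=max(L[6]=4,C[5]=5)=5 vs D=5 ok
[7] required=max(L[7]=6,C[6]=6)=6 vs D=6 ok
[8] required=max(L[8]=8,C[7]=8)=8 vs D=8 ok
[9] required=C[8]=2=2 vs D=2 ok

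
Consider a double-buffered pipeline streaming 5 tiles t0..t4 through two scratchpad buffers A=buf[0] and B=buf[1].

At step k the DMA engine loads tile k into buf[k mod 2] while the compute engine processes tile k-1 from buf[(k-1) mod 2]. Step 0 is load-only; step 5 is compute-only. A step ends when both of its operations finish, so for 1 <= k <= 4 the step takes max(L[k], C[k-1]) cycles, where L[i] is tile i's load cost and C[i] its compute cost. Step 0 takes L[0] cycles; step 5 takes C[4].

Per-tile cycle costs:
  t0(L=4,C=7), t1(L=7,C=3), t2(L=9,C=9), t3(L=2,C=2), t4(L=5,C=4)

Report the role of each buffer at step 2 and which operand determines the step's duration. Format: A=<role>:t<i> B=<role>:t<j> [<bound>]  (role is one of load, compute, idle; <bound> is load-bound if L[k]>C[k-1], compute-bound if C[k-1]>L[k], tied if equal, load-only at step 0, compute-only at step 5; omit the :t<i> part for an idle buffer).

[0] DMA t0→A (4c) ∥ CU idle ⇒ 4c, clock 4
[1] DMA t1→B (7c) ∥ CU A:t0 (7c) ⇒ 7c, clock 11
[2] DMA t2→A (9c) ∥ CU B:t1 (3c) ⇒ 9c, clock 20
[3] DMA t3→B (2c) ∥ CU A:t2 (9c) ⇒ 9c, clock 29
[4] DMA t4→A (5c) ∥ CU B:t3 (2c) ⇒ 5c, clock 34
[5] DMA idle ∥ CU A:t4 (4c) ⇒ 4c, clock 38

step 2: A=load:t2 B=compute:t1 [load-bound]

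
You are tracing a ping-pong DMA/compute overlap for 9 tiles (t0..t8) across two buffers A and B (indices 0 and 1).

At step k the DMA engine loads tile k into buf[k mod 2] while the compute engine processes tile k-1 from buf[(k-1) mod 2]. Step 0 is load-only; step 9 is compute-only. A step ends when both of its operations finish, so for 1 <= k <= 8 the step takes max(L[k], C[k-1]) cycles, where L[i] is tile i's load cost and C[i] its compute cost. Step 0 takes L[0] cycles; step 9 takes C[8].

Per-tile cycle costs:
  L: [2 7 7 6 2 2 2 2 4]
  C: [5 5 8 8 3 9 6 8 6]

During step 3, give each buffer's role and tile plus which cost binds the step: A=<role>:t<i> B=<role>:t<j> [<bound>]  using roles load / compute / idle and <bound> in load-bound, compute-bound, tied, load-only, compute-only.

step 3: A=compute:t2 B=load:t3 [compute-bound]

  0. 2=2c; end=2; A:t0 B:-
  1. max(7,5)=7c; end=9; A:t0 B:t1
  2. max(7,5)=7c; end=16; A:t2 B:t1
  3. max(6,8)=8c; end=24; A:t2 B:t3
  4. max(2,8)=8c; end=32; A:t4 B:t3
  5. max(2,3)=3c; end=35; A:t4 B:t5
  6. max(2,9)=9c; end=44; A:t6 B:t5
  7. max(2,6)=6c; end=50; A:t6 B:t7
  8. max(4,8)=8c; end=58; A:t8 B:t7
  9. 6=6c; end=64; A:t8 B:t7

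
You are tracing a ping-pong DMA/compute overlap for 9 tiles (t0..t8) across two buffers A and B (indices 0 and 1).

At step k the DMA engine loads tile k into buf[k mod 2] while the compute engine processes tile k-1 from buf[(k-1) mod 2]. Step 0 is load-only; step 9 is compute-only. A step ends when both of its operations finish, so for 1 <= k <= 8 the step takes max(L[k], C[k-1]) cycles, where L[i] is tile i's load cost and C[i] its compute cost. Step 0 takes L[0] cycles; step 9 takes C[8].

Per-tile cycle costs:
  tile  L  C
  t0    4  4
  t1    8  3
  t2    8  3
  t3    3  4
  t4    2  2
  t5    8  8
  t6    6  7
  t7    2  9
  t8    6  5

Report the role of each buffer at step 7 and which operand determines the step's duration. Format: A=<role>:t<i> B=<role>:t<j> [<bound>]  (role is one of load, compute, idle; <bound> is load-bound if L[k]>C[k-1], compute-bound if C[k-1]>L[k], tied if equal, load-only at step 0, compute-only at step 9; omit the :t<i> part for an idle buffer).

step 7: A=compute:t6 B=load:t7 [compute-bound]

step 0: L[0]=4 → dur=4, Σ=4 | A=load:t0 B=idle [load-only]
step 1: L[1]=8 C[0]=4 → dur=8, Σ=12 | A=compute:t0 B=load:t1 [load-bound]
step 2: L[2]=8 C[1]=3 → dur=8, Σ=20 | A=load:t2 B=compute:t1 [load-bound]
step 3: L[3]=3 C[2]=3 → dur=3, Σ=23 | A=compute:t2 B=load:t3 [tied]
step 4: L[4]=2 C[3]=4 → dur=4, Σ=27 | A=load:t4 B=compute:t3 [compute-bound]
step 5: L[5]=8 C[4]=2 → dur=8, Σ=35 | A=compute:t4 B=load:t5 [load-bound]
step 6: L[6]=6 C[5]=8 → dur=8, Σ=43 | A=load:t6 B=compute:t5 [compute-bound]
step 7: L[7]=2 C[6]=7 → dur=7, Σ=50 | A=compute:t6 B=load:t7 [compute-bound]
step 8: L[8]=6 C[7]=9 → dur=9, Σ=59 | A=load:t8 B=compute:t7 [compute-bound]
step 9: C[8]=5 → dur=5, Σ=64 | A=compute:t8 B=idle [compute-only]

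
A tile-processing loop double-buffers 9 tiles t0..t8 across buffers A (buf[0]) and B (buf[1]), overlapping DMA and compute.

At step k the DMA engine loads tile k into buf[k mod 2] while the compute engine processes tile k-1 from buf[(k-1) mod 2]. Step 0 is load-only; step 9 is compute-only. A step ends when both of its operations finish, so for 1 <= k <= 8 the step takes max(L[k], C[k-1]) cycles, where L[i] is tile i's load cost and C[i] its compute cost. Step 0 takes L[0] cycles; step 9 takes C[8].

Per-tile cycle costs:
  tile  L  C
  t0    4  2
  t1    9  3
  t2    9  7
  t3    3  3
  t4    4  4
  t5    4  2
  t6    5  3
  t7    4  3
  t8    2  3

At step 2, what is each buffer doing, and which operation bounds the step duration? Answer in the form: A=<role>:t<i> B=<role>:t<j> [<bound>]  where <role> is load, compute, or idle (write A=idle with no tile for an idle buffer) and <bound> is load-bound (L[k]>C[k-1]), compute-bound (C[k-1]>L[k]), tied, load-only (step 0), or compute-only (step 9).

step 2: A=load:t2 B=compute:t1 [load-bound]

k=0 load=t0/4c comp=- wait=4 total=4
k=1 load=t1/9c comp=t0/2c wait=9 total=13
k=2 load=t2/9c comp=t1/3c wait=9 total=22
k=3 load=t3/3c comp=t2/7c wait=7 total=29
k=4 load=t4/4c comp=t3/3c wait=4 total=33
k=5 load=t5/4c comp=t4/4c wait=4 total=37
k=6 load=t6/5c comp=t5/2c wait=5 total=42
k=7 load=t7/4c comp=t6/3c wait=4 total=46
k=8 load=t8/2c comp=t7/3c wait=3 total=49
k=9 load=- comp=t8/3c wait=3 total=52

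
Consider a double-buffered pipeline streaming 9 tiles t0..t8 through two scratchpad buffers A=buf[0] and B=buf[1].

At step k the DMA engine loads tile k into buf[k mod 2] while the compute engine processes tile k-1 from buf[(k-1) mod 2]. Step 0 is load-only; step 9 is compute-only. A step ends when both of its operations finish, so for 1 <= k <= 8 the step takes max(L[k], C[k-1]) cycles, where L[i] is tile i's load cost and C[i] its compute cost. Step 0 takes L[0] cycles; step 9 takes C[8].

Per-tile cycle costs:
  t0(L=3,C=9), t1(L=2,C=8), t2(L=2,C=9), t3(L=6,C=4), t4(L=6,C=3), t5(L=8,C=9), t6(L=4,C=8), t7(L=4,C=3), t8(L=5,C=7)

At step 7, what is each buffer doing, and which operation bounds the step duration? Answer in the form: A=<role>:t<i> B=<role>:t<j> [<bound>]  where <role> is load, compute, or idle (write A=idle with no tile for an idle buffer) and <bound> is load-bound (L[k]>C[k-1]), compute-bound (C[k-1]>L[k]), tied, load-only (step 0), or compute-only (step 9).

step 7: A=compute:t6 B=load:t7 [compute-bound]

k=0 load=t0/3c comp=- wait=3 total=3
k=1 load=t1/2c comp=t0/9c wait=9 total=12
k=2 load=t2/2c comp=t1/8c wait=8 total=20
k=3 load=t3/6c comp=t2/9c wait=9 total=29
k=4 load=t4/6c comp=t3/4c wait=6 total=35
k=5 load=t5/8c comp=t4/3c wait=8 total=43
k=6 load=t6/4c comp=t5/9c wait=9 total=52
k=7 load=t7/4c comp=t6/8c wait=8 total=60
k=8 load=t8/5c comp=t7/3c wait=5 total=65
k=9 load=- comp=t8/7c wait=7 total=72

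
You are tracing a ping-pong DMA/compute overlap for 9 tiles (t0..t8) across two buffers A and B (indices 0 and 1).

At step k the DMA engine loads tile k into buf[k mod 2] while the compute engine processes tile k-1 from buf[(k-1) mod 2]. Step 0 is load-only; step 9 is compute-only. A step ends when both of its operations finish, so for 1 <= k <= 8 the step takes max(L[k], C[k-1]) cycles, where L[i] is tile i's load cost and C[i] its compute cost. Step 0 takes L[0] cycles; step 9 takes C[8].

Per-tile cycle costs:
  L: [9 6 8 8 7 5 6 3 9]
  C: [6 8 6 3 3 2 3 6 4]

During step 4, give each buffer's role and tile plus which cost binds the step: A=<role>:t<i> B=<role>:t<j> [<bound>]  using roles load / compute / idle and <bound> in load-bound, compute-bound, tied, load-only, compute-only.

step 4: A=load:t4 B=compute:t3 [load-bound]

  0. 9=9c; end=9; A:t0 B:-
  1. max(6,6)=6c; end=15; A:t0 B:t1
  2. max(8,8)=8c; end=23; A:t2 B:t1
  3. max(8,6)=8c; end=31; A:t2 B:t3
  4. max(7,3)=7c; end=38; A:t4 B:t3
  5. max(5,3)=5c; end=43; A:t4 B:t5
  6. max(6,2)=6c; end=49; A:t6 B:t5
  7. max(3,3)=3c; end=52; A:t6 B:t7
  8. max(9,6)=9c; end=61; A:t8 B:t7
  9. 4=4c; end=65; A:t8 B:t7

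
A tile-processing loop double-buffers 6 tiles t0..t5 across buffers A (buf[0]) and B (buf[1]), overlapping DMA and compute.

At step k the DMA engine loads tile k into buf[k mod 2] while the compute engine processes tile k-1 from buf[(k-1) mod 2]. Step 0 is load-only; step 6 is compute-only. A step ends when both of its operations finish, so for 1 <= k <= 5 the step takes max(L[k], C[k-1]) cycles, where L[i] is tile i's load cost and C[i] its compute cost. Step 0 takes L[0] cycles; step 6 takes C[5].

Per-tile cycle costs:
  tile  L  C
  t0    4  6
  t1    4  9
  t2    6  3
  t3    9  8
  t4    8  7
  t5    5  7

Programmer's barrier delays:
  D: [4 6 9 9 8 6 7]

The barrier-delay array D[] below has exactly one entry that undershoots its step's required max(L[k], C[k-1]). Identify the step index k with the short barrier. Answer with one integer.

hazard at step 5

step 0: need L[0]=4 = 4; D[0]=4 ok
step 1: need max(L[1]=4,C[0]=6) = 6; D[1]=6 ok
step 2: need max(L[2]=6,C[1]=9) = 9; D[2]=9 ok
step 3: need max(L[3]=9,C[2]=3) = 9; D[3]=9 ok
step 4: need max(L[4]=8,C[3]=8) = 8; D[4]=8 ok
step 5: need max(L[5]=5,C[4]=7) = 7; D[5]=6 SHORT
step 6: need C[5]=7 = 7; D[6]=7 ok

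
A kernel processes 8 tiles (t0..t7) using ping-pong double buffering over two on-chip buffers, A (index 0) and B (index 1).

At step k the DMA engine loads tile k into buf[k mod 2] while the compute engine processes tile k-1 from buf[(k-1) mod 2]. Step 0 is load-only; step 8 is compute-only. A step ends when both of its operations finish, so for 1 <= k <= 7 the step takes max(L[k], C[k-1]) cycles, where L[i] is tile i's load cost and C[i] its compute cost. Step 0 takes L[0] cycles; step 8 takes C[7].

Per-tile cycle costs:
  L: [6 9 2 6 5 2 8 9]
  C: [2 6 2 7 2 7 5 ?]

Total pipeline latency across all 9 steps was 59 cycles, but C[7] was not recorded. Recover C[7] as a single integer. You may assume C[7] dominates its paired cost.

C[7] = 6

step 0 = dur = L[0]=6 = 6
step 1 = dur = max(L[1]=9, C[0]=2) = 9
step 2 = dur = max(L[2]=2, C[1]=6) = 6
step 3 = dur = max(L[3]=6, C[2]=2) = 6
step 4 = dur = max(L[4]=5, C[3]=7) = 7
step 5 = dur = max(L[5]=2, C[4]=2) = 2
step 6 = dur = max(L[6]=8, C[5]=7) = 8
step 7 = dur = max(L[7]=9, C[6]=5) = 9
step 8 = dur = C[7]=? = C[7]  (unknown; binding)
sum of known step durations = 53
dur[8] = total - known = 59 - 53 = 6
C[7] is the binding max in step 8, so C[7] = dur[8] = 6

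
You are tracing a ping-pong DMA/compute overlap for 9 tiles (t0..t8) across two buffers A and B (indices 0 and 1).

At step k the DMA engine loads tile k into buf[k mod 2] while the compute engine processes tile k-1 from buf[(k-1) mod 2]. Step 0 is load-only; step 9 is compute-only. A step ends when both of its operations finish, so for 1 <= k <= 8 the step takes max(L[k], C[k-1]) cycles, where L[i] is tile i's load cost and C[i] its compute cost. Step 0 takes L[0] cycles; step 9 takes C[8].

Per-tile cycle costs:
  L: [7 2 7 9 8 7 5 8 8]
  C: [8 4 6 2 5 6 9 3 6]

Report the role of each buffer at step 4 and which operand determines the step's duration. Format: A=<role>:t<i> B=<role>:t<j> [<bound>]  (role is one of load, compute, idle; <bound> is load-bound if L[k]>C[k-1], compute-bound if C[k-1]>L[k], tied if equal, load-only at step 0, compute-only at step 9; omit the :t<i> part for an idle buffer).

step 0: L[0]=7 → dur=7, Σ=7 | A=load:t0 B=idle [load-only]
step 1: L[1]=2 C[0]=8 → dur=8, Σ=15 | A=compute:t0 B=load:t1 [compute-bound]
step 2: L[2]=7 C[1]=4 → dur=7, Σ=22 | A=load:t2 B=compute:t1 [load-bound]
step 3: L[3]=9 C[2]=6 → dur=9, Σ=31 | A=compute:t2 B=load:t3 [load-bound]
step 4: L[4]=8 C[3]=2 → dur=8, Σ=39 | A=load:t4 B=compute:t3 [load-bound]
step 5: L[5]=7 C[4]=5 → dur=7, Σ=46 | A=compute:t4 B=load:t5 [load-bound]
step 6: L[6]=5 C[5]=6 → dur=6, Σ=52 | A=load:t6 B=compute:t5 [compute-bound]
step 7: L[7]=8 C[6]=9 → dur=9, Σ=61 | A=compute:t6 B=load:t7 [compute-bound]
step 8: L[8]=8 C[7]=3 → dur=8, Σ=69 | A=load:t8 B=compute:t7 [load-bound]
step 9: C[8]=6 → dur=6, Σ=75 | A=compute:t8 B=idle [compute-only]

step 4: A=load:t4 B=compute:t3 [load-bound]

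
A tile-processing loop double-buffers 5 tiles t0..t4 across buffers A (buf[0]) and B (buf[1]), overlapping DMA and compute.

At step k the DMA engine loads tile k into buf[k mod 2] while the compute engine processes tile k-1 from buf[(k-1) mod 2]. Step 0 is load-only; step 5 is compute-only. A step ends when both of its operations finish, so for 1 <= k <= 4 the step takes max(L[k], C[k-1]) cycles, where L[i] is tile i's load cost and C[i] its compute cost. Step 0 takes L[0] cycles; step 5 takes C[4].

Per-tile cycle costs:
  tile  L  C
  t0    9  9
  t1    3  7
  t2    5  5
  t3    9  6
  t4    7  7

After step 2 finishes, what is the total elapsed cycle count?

[0] DMA t0→A (9c) ∥ CU idle ⇒ 9c, clock 9
[1] DMA t1→B (3c) ∥ CU A:t0 (9c) ⇒ 9c, clock 18
[2] DMA t2→A (5c) ∥ CU B:t1 (7c) ⇒ 7c, clock 25
[3] DMA t3→B (9c) ∥ CU A:t2 (5c) ⇒ 9c, clock 34
[4] DMA t4→A (7c) ∥ CU B:t3 (6c) ⇒ 7c, clock 41
[5] DMA idle ∥ CU A:t4 (7c) ⇒ 7c, clock 48

end_cycle[2] = 25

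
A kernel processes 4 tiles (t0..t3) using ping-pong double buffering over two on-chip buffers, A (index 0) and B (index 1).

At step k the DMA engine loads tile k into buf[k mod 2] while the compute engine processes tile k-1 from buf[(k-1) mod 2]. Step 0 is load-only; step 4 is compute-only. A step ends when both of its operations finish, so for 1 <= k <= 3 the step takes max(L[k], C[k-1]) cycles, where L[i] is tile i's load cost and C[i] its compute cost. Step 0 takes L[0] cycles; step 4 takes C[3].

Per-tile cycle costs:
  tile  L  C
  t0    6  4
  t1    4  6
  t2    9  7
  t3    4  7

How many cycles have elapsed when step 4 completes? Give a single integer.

end_cycle[4] = 33

k=0 load=t0/6c comp=- wait=6 total=6
k=1 load=t1/4c comp=t0/4c wait=4 total=10
k=2 load=t2/9c comp=t1/6c wait=9 total=19
k=3 load=t3/4c comp=t2/7c wait=7 total=26
k=4 load=- comp=t3/7c wait=7 total=33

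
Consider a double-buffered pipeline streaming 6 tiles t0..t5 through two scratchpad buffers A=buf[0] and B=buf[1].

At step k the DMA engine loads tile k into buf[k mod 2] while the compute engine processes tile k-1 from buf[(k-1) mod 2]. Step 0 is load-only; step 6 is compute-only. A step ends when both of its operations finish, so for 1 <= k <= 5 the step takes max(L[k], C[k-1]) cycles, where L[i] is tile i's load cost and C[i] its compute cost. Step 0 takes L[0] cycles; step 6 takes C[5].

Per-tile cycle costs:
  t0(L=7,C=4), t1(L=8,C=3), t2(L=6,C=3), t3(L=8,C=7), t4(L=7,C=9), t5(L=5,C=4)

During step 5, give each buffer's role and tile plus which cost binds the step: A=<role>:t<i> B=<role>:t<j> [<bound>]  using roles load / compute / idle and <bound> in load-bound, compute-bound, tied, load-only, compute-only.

step 0: L[0]=7 → dur=7, Σ=7 | A=load:t0 B=idle [load-only]
step 1: L[1]=8 C[0]=4 → dur=8, Σ=15 | A=compute:t0 B=load:t1 [load-bound]
step 2: L[2]=6 C[1]=3 → dur=6, Σ=21 | A=load:t2 B=compute:t1 [load-bound]
step 3: L[3]=8 C[2]=3 → dur=8, Σ=29 | A=compute:t2 B=load:t3 [load-bound]
step 4: L[4]=7 C[3]=7 → dur=7, Σ=36 | A=load:t4 B=compute:t3 [tied]
step 5: L[5]=5 C[4]=9 → dur=9, Σ=45 | A=compute:t4 B=load:t5 [compute-bound]
step 6: C[5]=4 → dur=4, Σ=49 | A=idle B=compute:t5 [compute-only]

step 5: A=compute:t4 B=load:t5 [compute-bound]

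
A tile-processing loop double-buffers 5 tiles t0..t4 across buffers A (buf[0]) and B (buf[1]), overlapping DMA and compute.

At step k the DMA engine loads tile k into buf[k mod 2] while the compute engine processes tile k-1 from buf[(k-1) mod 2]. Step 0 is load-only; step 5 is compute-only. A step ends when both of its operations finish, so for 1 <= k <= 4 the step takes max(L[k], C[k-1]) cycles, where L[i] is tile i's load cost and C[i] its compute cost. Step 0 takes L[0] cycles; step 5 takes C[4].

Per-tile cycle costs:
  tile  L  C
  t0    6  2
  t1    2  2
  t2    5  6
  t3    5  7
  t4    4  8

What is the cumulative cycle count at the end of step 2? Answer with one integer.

[0] DMA t0→A (6c) ∥ CU idle ⇒ 6c, clock 6
[1] DMA t1→B (2c) ∥ CU A:t0 (2c) ⇒ 2c, clock 8
[2] DMA t2→A (5c) ∥ CU B:t1 (2c) ⇒ 5c, clock 13
[3] DMA t3→B (5c) ∥ CU A:t2 (6c) ⇒ 6c, clock 19
[4] DMA t4→A (4c) ∥ CU B:t3 (7c) ⇒ 7c, clock 26
[5] DMA idle ∥ CU A:t4 (8c) ⇒ 8c, clock 34

end_cycle[2] = 13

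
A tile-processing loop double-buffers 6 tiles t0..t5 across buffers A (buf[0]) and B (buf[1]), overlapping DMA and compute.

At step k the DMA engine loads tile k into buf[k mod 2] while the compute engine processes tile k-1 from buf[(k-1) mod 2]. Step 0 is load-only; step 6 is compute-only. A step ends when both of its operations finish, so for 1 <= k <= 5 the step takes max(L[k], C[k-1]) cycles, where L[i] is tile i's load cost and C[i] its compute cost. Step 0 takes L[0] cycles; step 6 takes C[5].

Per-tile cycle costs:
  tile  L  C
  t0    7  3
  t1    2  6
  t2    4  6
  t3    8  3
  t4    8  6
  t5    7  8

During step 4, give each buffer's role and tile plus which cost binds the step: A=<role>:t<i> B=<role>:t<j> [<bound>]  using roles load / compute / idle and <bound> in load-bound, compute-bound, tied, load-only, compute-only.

k=0 load=t0/7c comp=- wait=7 total=7
k=1 load=t1/2c comp=t0/3c wait=3 total=10
k=2 load=t2/4c comp=t1/6c wait=6 total=16
k=3 load=t3/8c comp=t2/6c wait=8 total=24
k=4 load=t4/8c comp=t3/3c wait=8 total=32
k=5 load=t5/7c comp=t4/6c wait=7 total=39
k=6 load=- comp=t5/8c wait=8 total=47

step 4: A=load:t4 B=compute:t3 [load-bound]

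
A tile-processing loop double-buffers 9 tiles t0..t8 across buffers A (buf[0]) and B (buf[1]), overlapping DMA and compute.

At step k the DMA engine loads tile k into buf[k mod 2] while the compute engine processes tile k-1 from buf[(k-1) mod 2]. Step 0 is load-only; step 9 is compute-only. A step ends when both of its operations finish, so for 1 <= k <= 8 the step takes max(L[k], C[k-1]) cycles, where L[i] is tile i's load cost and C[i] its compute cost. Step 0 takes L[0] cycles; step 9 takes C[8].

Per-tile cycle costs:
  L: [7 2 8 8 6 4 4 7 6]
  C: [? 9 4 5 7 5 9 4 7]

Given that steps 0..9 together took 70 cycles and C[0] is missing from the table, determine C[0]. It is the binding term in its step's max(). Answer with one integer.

step 0 | dur = L[0]=7 = 7
step 1 | dur = max(L[1]=2, C[0]=?) = C[0]  (unknown; binding)
step 2 | dur = max(L[2]=8, C[1]=9) = 9
step 3 | dur = max(L[3]=8, C[2]=4) = 8
step 4 | dur = max(L[4]=6, C[3]=5) = 6
step 5 | dur = max(L[5]=4, C[4]=7) = 7
step 6 | dur = max(L[6]=4, C[5]=5) = 5
step 7 | dur = max(L[7]=7, C[6]=9) = 9
step 8 | dur = max(L[8]=6, C[7]=4) = 6
step 9 | dur = C[8]=7 = 7
sum of known step durations = 64
dur[1] = total - known = 70 - 64 = 6
C[0] is the binding max in step 1, so C[0] = dur[1] = 6

C[0] = 6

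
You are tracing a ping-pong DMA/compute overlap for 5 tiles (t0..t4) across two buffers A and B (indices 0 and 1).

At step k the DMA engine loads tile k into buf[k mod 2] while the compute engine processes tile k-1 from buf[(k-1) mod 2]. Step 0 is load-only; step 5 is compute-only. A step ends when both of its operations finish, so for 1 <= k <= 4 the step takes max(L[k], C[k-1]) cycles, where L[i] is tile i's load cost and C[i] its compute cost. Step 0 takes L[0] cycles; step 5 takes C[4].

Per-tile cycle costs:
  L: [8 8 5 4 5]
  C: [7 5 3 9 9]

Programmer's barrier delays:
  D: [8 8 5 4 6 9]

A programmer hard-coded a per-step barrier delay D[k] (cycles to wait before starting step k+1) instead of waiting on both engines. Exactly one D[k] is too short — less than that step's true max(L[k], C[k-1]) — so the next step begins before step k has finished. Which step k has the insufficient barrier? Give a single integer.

hazard at step 4

step 0: need L[0]=8 = 8; D[0]=8 ok
step 1: need max(L[1]=8,C[0]=7) = 8; D[1]=8 ok
step 2: need max(L[2]=5,C[1]=5) = 5; D[2]=5 ok
step 3: need max(L[3]=4,C[2]=3) = 4; D[3]=4 ok
step 4: need max(L[4]=5,C[3]=9) = 9; D[4]=6 SHORT
step 5: need C[4]=9 = 9; D[5]=9 ok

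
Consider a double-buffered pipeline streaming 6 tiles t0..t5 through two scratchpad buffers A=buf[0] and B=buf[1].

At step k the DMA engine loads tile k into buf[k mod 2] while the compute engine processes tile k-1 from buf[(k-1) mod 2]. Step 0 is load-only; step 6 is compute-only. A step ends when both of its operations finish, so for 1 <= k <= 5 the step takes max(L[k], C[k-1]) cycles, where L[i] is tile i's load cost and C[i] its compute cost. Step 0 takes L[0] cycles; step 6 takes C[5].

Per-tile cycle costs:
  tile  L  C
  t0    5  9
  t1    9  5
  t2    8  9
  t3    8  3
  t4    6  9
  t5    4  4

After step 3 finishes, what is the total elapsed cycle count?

end_cycle[3] = 31

[0] DMA t0→A (5c) ∥ CU idle ⇒ 5c, clock 5
[1] DMA t1→B (9c) ∥ CU A:t0 (9c) ⇒ 9c, clock 14
[2] DMA t2→A (8c) ∥ CU B:t1 (5c) ⇒ 8c, clock 22
[3] DMA t3→B (8c) ∥ CU A:t2 (9c) ⇒ 9c, clock 31
[4] DMA t4→A (6c) ∥ CU B:t3 (3c) ⇒ 6c, clock 37
[5] DMA t5→B (4c) ∥ CU A:t4 (9c) ⇒ 9c, clock 46
[6] DMA idle ∥ CU B:t5 (4c) ⇒ 4c, clock 50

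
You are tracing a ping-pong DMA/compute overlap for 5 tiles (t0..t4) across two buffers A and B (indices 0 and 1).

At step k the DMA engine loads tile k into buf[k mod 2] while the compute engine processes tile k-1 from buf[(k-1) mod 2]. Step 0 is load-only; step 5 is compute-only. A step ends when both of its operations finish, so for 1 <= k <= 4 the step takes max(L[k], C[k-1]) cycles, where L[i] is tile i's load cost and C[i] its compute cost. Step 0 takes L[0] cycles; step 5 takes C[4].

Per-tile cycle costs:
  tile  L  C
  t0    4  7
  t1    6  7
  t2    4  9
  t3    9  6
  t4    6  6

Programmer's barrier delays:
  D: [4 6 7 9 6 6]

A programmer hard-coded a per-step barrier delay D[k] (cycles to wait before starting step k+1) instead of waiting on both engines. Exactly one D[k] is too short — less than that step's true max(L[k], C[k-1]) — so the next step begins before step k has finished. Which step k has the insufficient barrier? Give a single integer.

hazard at step 1

k=0 barrier L[0]=4→4c, D[0]=4 ok
k=1 barrier max(L[1]=6,C[0]=7)→7c, D[1]=6 SHORT
k=2 barrier max(L[2]=4,C[1]=7)→7c, D[2]=7 ok
k=3 barrier max(L[3]=9,C[2]=9)→9c, D[3]=9 ok
k=4 barrier max(L[4]=6,C[3]=6)→6c, D[4]=6 ok
k=5 barrier C[4]=6→6c, D[5]=6 ok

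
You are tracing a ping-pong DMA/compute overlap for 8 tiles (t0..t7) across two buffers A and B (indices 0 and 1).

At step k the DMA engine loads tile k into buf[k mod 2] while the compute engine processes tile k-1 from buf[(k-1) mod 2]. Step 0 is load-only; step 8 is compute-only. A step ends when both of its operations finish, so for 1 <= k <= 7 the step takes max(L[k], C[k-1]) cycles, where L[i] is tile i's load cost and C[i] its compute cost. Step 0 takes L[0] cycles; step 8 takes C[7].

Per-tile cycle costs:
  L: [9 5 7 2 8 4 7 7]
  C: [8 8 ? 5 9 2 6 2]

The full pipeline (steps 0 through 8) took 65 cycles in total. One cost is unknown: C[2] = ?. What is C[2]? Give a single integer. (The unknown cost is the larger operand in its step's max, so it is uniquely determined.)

C[2] = 7

step 0: dur = L[0]=9 = 9
step 1: dur = max(L[1]=5, C[0]=8) = 8
step 2: dur = max(L[2]=7, C[1]=8) = 8
step 3: dur = max(L[3]=2, C[2]=?) = C[2]  (unknown; binding)
step 4: dur = max(L[4]=8, C[3]=5) = 8
step 5: dur = max(L[5]=4, C[4]=9) = 9
step 6: dur = max(L[6]=7, C[5]=2) = 7
step 7: dur = max(L[7]=7, C[6]=6) = 7
step 8: dur = C[7]=2 = 2
sum of known step durations = 58
dur[3] = total - known = 65 - 58 = 7
C[2] is the binding max in step 3, so C[2] = dur[3] = 7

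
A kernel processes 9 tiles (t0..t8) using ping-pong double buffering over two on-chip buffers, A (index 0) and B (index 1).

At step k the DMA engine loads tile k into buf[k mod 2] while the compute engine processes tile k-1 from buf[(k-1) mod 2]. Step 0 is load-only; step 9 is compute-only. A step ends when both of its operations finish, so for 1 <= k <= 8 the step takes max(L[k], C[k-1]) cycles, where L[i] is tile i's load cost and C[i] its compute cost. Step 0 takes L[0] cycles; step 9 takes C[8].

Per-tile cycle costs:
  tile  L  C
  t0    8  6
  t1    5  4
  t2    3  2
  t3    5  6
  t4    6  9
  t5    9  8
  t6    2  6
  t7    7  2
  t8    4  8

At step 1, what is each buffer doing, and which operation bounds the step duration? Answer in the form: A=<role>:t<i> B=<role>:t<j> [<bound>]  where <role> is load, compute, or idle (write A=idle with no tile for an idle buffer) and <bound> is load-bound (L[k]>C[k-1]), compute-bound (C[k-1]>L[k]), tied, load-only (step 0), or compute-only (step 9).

step 1: A=compute:t0 B=load:t1 [compute-bound]

[0] DMA t0→A (8c) ∥ CU idle ⇒ 8c, clock 8
[1] DMA t1→B (5c) ∥ CU A:t0 (6c) ⇒ 6c, clock 14
[2] DMA t2→A (3c) ∥ CU B:t1 (4c) ⇒ 4c, clock 18
[3] DMA t3→B (5c) ∥ CU A:t2 (2c) ⇒ 5c, clock 23
[4] DMA t4→A (6c) ∥ CU B:t3 (6c) ⇒ 6c, clock 29
[5] DMA t5→B (9c) ∥ CU A:t4 (9c) ⇒ 9c, clock 38
[6] DMA t6→A (2c) ∥ CU B:t5 (8c) ⇒ 8c, clock 46
[7] DMA t7→B (7c) ∥ CU A:t6 (6c) ⇒ 7c, clock 53
[8] DMA t8→A (4c) ∥ CU B:t7 (2c) ⇒ 4c, clock 57
[9] DMA idle ∥ CU A:t8 (8c) ⇒ 8c, clock 65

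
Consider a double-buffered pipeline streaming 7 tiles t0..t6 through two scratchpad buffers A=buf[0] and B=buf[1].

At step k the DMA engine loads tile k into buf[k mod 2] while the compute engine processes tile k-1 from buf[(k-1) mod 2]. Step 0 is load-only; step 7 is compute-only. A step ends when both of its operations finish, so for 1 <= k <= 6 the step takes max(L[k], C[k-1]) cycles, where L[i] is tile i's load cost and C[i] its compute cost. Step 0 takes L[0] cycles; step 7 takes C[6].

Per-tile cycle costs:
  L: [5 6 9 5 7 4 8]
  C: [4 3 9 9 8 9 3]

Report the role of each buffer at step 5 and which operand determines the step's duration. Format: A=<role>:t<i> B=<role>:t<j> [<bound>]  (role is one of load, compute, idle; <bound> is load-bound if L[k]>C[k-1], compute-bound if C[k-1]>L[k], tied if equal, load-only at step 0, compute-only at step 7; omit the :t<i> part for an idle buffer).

step 0: L[0]=5 → dur=5, Σ=5 | A=load:t0 B=idle [load-only]
step 1: L[1]=6 C[0]=4 → dur=6, Σ=11 | A=compute:t0 B=load:t1 [load-bound]
step 2: L[2]=9 C[1]=3 → dur=9, Σ=20 | A=load:t2 B=compute:t1 [load-bound]
step 3: L[3]=5 C[2]=9 → dur=9, Σ=29 | A=compute:t2 B=load:t3 [compute-bound]
step 4: L[4]=7 C[3]=9 → dur=9, Σ=38 | A=load:t4 B=compute:t3 [compute-bound]
step 5: L[5]=4 C[4]=8 → dur=8, Σ=46 | A=compute:t4 B=load:t5 [compute-bound]
step 6: L[6]=8 C[5]=9 → dur=9, Σ=55 | A=load:t6 B=compute:t5 [compute-bound]
step 7: C[6]=3 → dur=3, Σ=58 | A=compute:t6 B=idle [compute-only]

step 5: A=compute:t4 B=load:t5 [compute-bound]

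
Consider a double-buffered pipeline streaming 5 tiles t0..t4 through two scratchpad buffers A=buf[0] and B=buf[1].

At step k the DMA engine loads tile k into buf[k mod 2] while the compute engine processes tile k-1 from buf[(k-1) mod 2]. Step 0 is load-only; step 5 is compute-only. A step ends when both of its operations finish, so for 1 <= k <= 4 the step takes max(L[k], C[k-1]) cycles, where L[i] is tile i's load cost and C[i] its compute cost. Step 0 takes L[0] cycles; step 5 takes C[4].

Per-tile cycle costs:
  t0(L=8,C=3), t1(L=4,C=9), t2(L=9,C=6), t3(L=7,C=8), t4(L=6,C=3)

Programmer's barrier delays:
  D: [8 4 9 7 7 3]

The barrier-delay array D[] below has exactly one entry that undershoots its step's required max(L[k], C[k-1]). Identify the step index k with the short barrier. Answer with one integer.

hazard at step 4

step 0: need L[0]=8 = 8; D[0]=8 ok
step 1: need max(L[1]=4,C[0]=3) = 4; D[1]=4 ok
step 2: need max(L[2]=9,C[1]=9) = 9; D[2]=9 ok
step 3: need max(L[3]=7,C[2]=6) = 7; D[3]=7 ok
step 4: need max(L[4]=6,C[3]=8) = 8; D[4]=7 SHORT
step 5: need C[4]=3 = 3; D[5]=3 ok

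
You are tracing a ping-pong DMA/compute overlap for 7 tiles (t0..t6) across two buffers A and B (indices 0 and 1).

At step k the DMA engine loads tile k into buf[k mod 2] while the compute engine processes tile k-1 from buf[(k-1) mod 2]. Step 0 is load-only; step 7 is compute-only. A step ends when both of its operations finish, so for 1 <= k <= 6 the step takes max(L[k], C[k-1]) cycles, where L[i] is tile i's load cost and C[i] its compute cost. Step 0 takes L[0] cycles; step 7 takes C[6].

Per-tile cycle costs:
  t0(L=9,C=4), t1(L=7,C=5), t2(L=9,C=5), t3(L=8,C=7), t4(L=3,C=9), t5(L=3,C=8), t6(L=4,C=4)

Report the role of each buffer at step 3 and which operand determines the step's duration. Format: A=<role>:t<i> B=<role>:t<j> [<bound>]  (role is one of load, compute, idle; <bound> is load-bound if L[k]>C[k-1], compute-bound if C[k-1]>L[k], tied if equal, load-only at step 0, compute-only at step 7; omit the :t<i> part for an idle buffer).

  0. 9=9c; end=9; A:t0 B:-
  1. max(7,4)=7c; end=16; A:t0 B:t1
  2. max(9,5)=9c; end=25; A:t2 B:t1
  3. max(8,5)=8c; end=33; A:t2 B:t3
  4. max(3,7)=7c; end=40; A:t4 B:t3
  5. max(3,9)=9c; end=49; A:t4 B:t5
  6. max(4,8)=8c; end=57; A:t6 B:t5
  7. 4=4c; end=61; A:t6 B:t5

step 3: A=compute:t2 B=load:t3 [load-bound]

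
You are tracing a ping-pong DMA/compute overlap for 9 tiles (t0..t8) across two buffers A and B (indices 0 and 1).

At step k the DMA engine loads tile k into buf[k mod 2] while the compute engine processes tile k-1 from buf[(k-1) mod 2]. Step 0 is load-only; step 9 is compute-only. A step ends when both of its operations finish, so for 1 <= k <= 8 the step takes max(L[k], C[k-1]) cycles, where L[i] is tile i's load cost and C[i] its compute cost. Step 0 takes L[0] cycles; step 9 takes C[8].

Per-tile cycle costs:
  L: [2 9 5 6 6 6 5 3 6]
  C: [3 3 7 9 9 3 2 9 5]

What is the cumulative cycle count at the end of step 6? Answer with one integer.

[0] DMA t0→A (2c) ∥ CU idle ⇒ 2c, clock 2
[1] DMA t1→B (9c) ∥ CU A:t0 (3c) ⇒ 9c, clock 11
[2] DMA t2→A (5c) ∥ CU B:t1 (3c) ⇒ 5c, clock 16
[3] DMA t3→B (6c) ∥ CU A:t2 (7c) ⇒ 7c, clock 23
[4] DMA t4→A (6c) ∥ CU B:t3 (9c) ⇒ 9c, clock 32
[5] DMA t5→B (6c) ∥ CU A:t4 (9c) ⇒ 9c, clock 41
[6] DMA t6→A (5c) ∥ CU B:t5 (3c) ⇒ 5c, clock 46
[7] DMA t7→B (3c) ∥ CU A:t6 (2c) ⇒ 3c, clock 49
[8] DMA t8→A (6c) ∥ CU B:t7 (9c) ⇒ 9c, clock 58
[9] DMA idle ∥ CU A:t8 (5c) ⇒ 5c, clock 63

end_cycle[6] = 46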